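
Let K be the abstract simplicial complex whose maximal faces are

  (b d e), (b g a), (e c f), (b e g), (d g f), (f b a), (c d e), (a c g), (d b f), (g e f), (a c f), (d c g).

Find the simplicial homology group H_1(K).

H_1 ≅ Z/2.

K has 7 vertices, 18 edges, 12 triangles.
rank ∂_1 = 6, rank ∂_2 = 12 ⇒ b_1 = 18 − 6 − 12 = 0; ∂_2 has invariant factor(s) [2] giving torsion. So H_1 = Z/2.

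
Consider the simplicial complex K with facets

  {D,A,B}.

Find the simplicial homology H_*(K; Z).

H_0 = Z,  H_1 = 0,  H_2 = 0.

Take the total order A < B < D on the vertex set. Then K (dimension 2) consists of the simplices:

  0-simplices (3): A, B, D
  1-simplices (3): AB, AD, BD
  2-simplices (1): ABD

so the chain groups are C_0 ≅ Z^3, C_1 ≅ Z^3, C_2 ≅ Z^1.

∂_1: C_1 → C_0 sends each edge [p,q] (with p < q) to q − p.
As a 3×3 matrix over Z this has rank 2, with invariant factors (1,1).

The boundary map ∂_2: C_2 → C_1 sends each 2-simplex [p,q,r] to [q,r] − [p,r] + [p,q]. For instance
  ∂ABD = BD − AD + AB.
As a 3×1 matrix over Z this has rank 1, with invariant factors (1).

Computing H_k = (kernel of ∂_k) / (image of ∂_{k+1}):

  H_0: rank C_0 − rank ∂_1 = 3 − 2 = 1, and the invariant factors of ∂_1 are all 1, so H_0 ≅ Z.
  H_1: rank ker ∂_1 − rank ∂_2 = (3 − 2) − 1 = 0, and the invariant factors of ∂_2 are all 1, so H_1 ≅ 0.
  H_2: rank ker ∂_2 − rank ∂_3 = (1 − 1) − 0 = 0, and there is no ∂_3, so H_2 ≅ 0.

(K is a triangulation of the 2-simplex.)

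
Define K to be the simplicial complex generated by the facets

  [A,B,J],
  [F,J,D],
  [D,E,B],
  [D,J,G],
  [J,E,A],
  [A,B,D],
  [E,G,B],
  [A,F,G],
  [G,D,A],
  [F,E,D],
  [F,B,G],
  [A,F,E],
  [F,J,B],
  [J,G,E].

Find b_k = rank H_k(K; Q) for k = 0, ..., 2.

b_0 = 1, b_1 = 2, b_2 = 1.

K has 7 vertices, 21 edges, 14 triangles.
rank ∂_0 = 0, rank ∂_1 = 6 ⇒ b_0 = 7 − 0 − 6 = 1; all invariant factors of ∂_1 are 1 so no torsion. So H_0 ≅ Z.
rank ∂_1 = 6, rank ∂_2 = 13 ⇒ b_1 = 21 − 6 − 13 = 2; all invariant factors of ∂_2 are 1 so no torsion. So H_1 ≅ Z^2.
rank ∂_2 = 13, rank ∂_3 = 0 ⇒ b_2 = 14 − 13 − 0 = 1. So H_2 ≅ Z.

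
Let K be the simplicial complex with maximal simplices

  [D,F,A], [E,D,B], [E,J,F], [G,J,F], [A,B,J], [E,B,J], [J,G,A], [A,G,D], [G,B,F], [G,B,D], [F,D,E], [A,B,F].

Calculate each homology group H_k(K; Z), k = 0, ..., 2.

Order the vertices as A < B < D < E < F < G < J. Listing each simplex with vertices in this order, K has dimension 2 with simplices:

  0-simplices (7): A, B, D, E, F, G, J
  1-simplices (18): AB, AD, AF, AG, AJ, BD, BE, BF, BG, BJ, DE, DF, DG, EF, EJ, FG, FJ, GJ
  2-simplices (12): ABF, ABJ, ADF, ADG, AGJ, BDE, BDG, BEJ, BFG, DEF, EFJ, FGJ

Hence C_0 ≅ Z^7, C_1 ≅ Z^18, C_2 ≅ Z^12.

The boundary map ∂_1: C_1 → C_0 maps an edge to its endpoints' difference, ∂[p,q] = q − p.
The 7×18 boundary matrix has rank 6 and Smith normal form diag(1,1,1,1,1,1).

The boundary map ∂_2: C_2 → C_1 sends each 2-simplex [p,q,r] to [q,r] − [p,r] + [p,q]. For instance
  ∂AGJ = GJ − AJ + AG,
  ∂DEF = EF − DF + DE.
This gives a 18×12 integer matrix of rank 12; reducing to Smith normal form yields diagonal entries (1,1,1,1,1,1,1,1,1,1,1,2).

From H_k ≅ ker(∂_k) / im(∂_{k+1}) we obtain:

  H_0: rank C_0 − rank ∂_1 = 7 − 6 = 1, and the invariant factors of ∂_1 are all 1, so H_0 = Z.
  H_1: rank ker ∂_1 − rank ∂_2 = (18 − 6) − 12 = 0, and ∂_2 has invariant factor 2 > 1, so H_1 = Z/2.
  H_2: rank ker ∂_2 − rank ∂_3 = (12 − 12) − 0 = 0, and there is no ∂_3, so H_2 = 0.

H_0 = Z,  H_1 = Z/2,  H_2 = 0.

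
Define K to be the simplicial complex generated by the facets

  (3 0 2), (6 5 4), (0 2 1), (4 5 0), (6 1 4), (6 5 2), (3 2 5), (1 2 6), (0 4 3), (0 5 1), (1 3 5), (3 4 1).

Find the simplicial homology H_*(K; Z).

H_0 = Z,  H_1 = Z/2,  H_2 = 0.

Order the vertices as 0 < 1 < 2 < 3 < 4 < 5 < 6. Listing each simplex with vertices in this order, K has dimension 2 with simplices:

  0-simplices (7): [0], [1], [2], [3], [4], [5], [6]
  1-simplices (18): [0,1], [0,2], [0,3], [0,4], [0,5], [1,2], [1,3], [1,4], [1,5], [1,6], [2,3], [2,5], [2,6], [3,4], [3,5], [4,5], [4,6], [5,6]
  2-simplices (12): [0,1,2], [0,1,5], [0,2,3], [0,3,4], [0,4,5], [1,2,6], [1,3,4], [1,3,5], [1,4,6], [2,3,5], [2,5,6], [4,5,6]

so the chain groups are C_0 ≅ Z^7, C_1 ≅ Z^18, C_2 ≅ Z^12.

Boundary ∂_1: C_1 → C_0 sends each edge [p,q] (with p < q) to q − p. For instance
  ∂[0,2] = [2] − [0].
This gives a 7×18 integer matrix of rank 6; reducing to Smith normal form yields diagonal entries (1,1,1,1,1,1).

∂_2: C_2 → C_1 maps a triangle to the signed sum of its edges. For instance
  ∂[1,3,5] = [3,5] − [1,5] + [1,3],
  ∂[1,2,6] = [2,6] − [1,6] + [1,2].
The 18×12 boundary matrix has rank 12 and Smith normal form diag(1,1,1,1,1,1,1,1,1,1,1,2).

Computing H_k = (kernel of ∂_k) / (image of ∂_{k+1}):

  H_0: rank C_0 − rank ∂_1 = 7 − 6 = 1, and the invariant factors of ∂_1 are all 1, so H_0 = Z.
  H_1: rank ker ∂_1 − rank ∂_2 = (18 − 6) − 12 = 0, and ∂_2 has invariant factor 2 > 1, so H_1 = Z/2.
  H_2: rank ker ∂_2 − rank ∂_3 = (12 − 12) − 0 = 0, and there is no ∂_3, so H_2 = 0.

(K is a triangulation of the real projective plane RP^2.)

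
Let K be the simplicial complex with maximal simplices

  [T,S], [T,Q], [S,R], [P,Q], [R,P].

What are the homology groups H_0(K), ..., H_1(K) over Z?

H_0 = Z,  H_1 = Z.

We work with the vertex ordering P < Q < R < S < T. The simplices of K, each written with vertices in increasing order, are:

  0-simplices (5): P, Q, R, S, T
  1-simplices (5): PQ, PR, QT, RS, ST

Hence C_0 ≅ Z^5, C_1 ≅ Z^5.

∂_1: C_1 → C_0 is given by ∂[p,q] = [q] − [p].
As a 5×5 matrix over Z this has rank 4, with invariant factors (1,1,1,1).

Reading off H_k = ker ∂_k / im ∂_{k+1}:

  H_0: rank C_0 − rank ∂_1 = 5 − 4 = 1, and the invariant factors of ∂_1 are all 1, so H_0 ≅ Z.
  H_1: rank ker ∂_1 − rank ∂_2 = (5 − 4) − 0 = 1, and there is no ∂_2, so H_1 ≅ Z.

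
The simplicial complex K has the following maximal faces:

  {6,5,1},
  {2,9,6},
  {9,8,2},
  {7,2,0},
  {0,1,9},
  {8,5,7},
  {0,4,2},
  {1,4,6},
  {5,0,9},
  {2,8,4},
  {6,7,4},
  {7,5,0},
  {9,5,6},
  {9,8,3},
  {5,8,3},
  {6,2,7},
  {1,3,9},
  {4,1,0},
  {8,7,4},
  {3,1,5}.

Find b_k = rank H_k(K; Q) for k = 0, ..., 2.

b_0 = 1, b_1 = 1, b_2 = 0.

Fix the vertex order 0 < 1 < 2 < 3 < 4 < 5 < 6 < 7 < 8 < 9 and write every simplex with vertices in increasing order. Then dim K = 2 and the simplices of K are:

  0-simplices (10): [0], [1], [2], [3], [4], [5], [6], [7], [8], [9]
  1-simplices (30): (30 of them)
  2-simplices (20): (20 of them)

giving chain groups C_0 ≅ Z^10, C_1 ≅ Z^30, C_2 ≅ Z^20.

∂_1: C_1 → C_0 is given by ∂[p,q] = [q] − [p]. For instance
  ∂[5,9] = [9] − [5].
The 10×30 boundary matrix has rank 9 and Smith normal form diag(1,1,1,1,1,1,1,1,1).

∂_2: C_2 → C_1 maps a triangle to the signed sum of its edges. For instance
  ∂[0,5,7] = [5,7] − [0,7] + [0,5],
  ∂[4,6,7] = [6,7] − [4,7] + [4,6].
The 30×20 boundary matrix has rank 20 and Smith normal form diag(1,1,1,1,1,1,1,1,1,1,1,1,1,1,1,1,1,1,1,2).

Now H_k = ker ∂_k / im ∂_{k+1}, so:

  H_0: rank C_0 − rank ∂_1 = 10 − 9 = 1, and the invariant factors of ∂_1 are all 1, so H_0 = Z.
  H_1: rank ker ∂_1 − rank ∂_2 = (30 − 9) − 20 = 1, and ∂_2 has invariant factor 2 > 1, so H_1 = Z ⊕ Z/2Z.
  H_2: rank ker ∂_2 − rank ∂_3 = (20 − 20) − 0 = 0, and there is no ∂_3, so H_2 = 0.

Hence the Betti numbers are b_0 = 1, b_1 = 1, b_2 = 0.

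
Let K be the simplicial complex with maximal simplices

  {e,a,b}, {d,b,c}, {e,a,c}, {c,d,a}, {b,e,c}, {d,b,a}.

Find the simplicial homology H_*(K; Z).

H_0 = Z,  H_1 = 0,  H_2 = Z.

Take the total order a < b < c < d < e on the vertex set. Then K (dimension 2) consists of the simplices:

  0-simplices (5): a, b, c, d, e
  1-simplices (9): ab, ac, ad, ae, bc, bd, be, cd, ce
  2-simplices (6): abd, abe, acd, ace, bcd, bce

Hence C_0 ≅ Z^5, C_1 ≅ Z^9, C_2 ≅ Z^6.

The boundary map ∂_1: C_1 → C_0 sends each edge [p,q] (with p < q) to q − p.
The resulting 5×9 matrix has rank 4, and its Smith normal form has invariant factors (1,1,1,1).

∂_2: C_2 → C_1 acts by ∂[p,q,r] = [q,r] − [p,r] + [p,q]. For instance
  ∂bce = ce − be + bc,
  ∂abd = bd − ad + ab.
This gives a 9×6 integer matrix of rank 5; reducing to Smith normal form yields diagonal entries (1,1,1,1,1).

Reading off H_k = ker ∂_k / im ∂_{k+1}:

  H_0: rank C_0 − rank ∂_1 = 5 − 4 = 1, and the invariant factors of ∂_1 are all 1, so H_0 = Z.
  H_1: rank ker ∂_1 − rank ∂_2 = (9 − 4) − 5 = 0, and the invariant factors of ∂_2 are all 1, so H_1 = 0.
  H_2: rank ker ∂_2 − rank ∂_3 = (6 − 5) − 0 = 1, and there is no ∂_3, so H_2 = Z.

As a check, the Euler characteristic is 5 − 9 + 6 = 2, which agrees with 1 − 0 + 1 = 2.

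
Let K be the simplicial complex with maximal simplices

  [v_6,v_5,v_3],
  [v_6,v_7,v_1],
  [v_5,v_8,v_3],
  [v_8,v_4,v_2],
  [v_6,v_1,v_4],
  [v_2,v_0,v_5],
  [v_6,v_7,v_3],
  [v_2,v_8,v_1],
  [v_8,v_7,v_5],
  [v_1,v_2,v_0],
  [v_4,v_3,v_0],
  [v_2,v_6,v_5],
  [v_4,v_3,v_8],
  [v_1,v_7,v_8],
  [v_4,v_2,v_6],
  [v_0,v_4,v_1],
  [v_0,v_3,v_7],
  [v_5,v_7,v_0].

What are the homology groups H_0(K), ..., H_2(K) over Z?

Order the vertices as v_0 < v_1 < v_2 < v_3 < v_4 < v_5 < v_6 < v_7 < v_8. Listing each simplex with vertices in this order, K has dimension 2 with simplices:

  0-simplices (9): [v_0], [v_1], [v_2], [v_3], [v_4], [v_5], [v_6], [v_7], [v_8]
  1-simplices (27): (27 of them)
  2-simplices (18): (18 of them)

giving chain groups C_0 ≅ Z^9, C_1 ≅ Z^27, C_2 ≅ Z^18.

∂_1: C_1 → C_0 sends each edge [p,q] (with p < q) to q − p. For instance
  ∂[v_3,v_7] = [v_7] − [v_3].
This gives a 9×27 integer matrix of rank 8; reducing to Smith normal form yields diagonal entries (1,1,1,1,1,1,1,1).

∂_2: C_2 → C_1 sends each 2-simplex [p,q,r] to [q,r] − [p,r] + [p,q]. For instance
  ∂[v_2,v_4,v_8] = [v_4,v_8] − [v_2,v_8] + [v_2,v_4],
  ∂[v_0,v_1,v_4] = [v_1,v_4] − [v_0,v_4] + [v_0,v_1].
The resulting 27×18 matrix has rank 18, and its Smith normal form has invariant factors (1,1,1,1,1,1,1,1,1,1,1,1,1,1,1,1,1,2).

Reading off H_k = ker ∂_k / im ∂_{k+1}:

  H_0: rank C_0 − rank ∂_1 = 9 − 8 = 1, and the invariant factors of ∂_1 are all 1, so H_0 ≅ Z.
  H_1: rank ker ∂_1 − rank ∂_2 = (27 − 8) − 18 = 1, and ∂_2 has invariant factor 2 > 1, so H_1 ≅ Z ⊕ Z/2.
  H_2: rank ker ∂_2 − rank ∂_3 = (18 − 18) − 0 = 0, and there is no ∂_3, so H_2 ≅ 0.

As a check, the Euler characteristic is 9 − 27 + 18 = 0, which agrees with 1 − 1 + 0 = 0.
(K is a triangulation of the Klein bottle.)

H_0 = Z,  H_1 = Z ⊕ Z/2,  H_2 = 0.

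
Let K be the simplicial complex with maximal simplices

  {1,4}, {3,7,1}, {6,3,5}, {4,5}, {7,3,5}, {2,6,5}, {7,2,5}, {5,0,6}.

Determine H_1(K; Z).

H_1 ≅ Z.

K has 8 vertices, 14 edges, 6 triangles.
rank ∂_1 = 7, rank ∂_2 = 6 ⇒ b_1 = 14 − 7 − 6 = 1; all invariant factors of ∂_2 are 1 so no torsion. So H_1 = Z.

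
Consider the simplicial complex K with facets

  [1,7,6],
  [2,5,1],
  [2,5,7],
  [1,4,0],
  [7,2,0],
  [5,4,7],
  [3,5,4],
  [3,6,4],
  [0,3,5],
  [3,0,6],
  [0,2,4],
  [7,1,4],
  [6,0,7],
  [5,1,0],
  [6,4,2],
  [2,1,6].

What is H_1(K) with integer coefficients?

We work with the vertex ordering 0 < 1 < 2 < 3 < 4 < 5 < 6 < 7. The simplices of K, each written with vertices in increasing order, are:

  0-simplices (8): [0], [1], [2], [3], [4], [5], [6], [7]
  1-simplices (24): (24 of them)
  2-simplices (16): [0,1,4], [0,1,5], [0,2,4], [0,2,7], [0,3,5], [0,3,6], [0,6,7], [1,2,5], [1,2,6], [1,4,7], [1,6,7], [2,4,6], [2,5,7], [3,4,5], [3,4,6], [4,5,7]

giving chain groups C_0 ≅ Z^8, C_1 ≅ Z^24, C_2 ≅ Z^16.

The boundary map ∂_1: C_1 → C_0 maps an edge to its endpoints' difference, ∂[p,q] = q − p.
The 8×24 boundary matrix has rank 7 and Smith normal form diag(1,1,1,1,1,1,1).

The boundary map ∂_2: C_2 → C_1 maps a triangle to the signed sum of its edges. For instance
  ∂[3,4,6] = [4,6] − [3,6] + [3,4],
  ∂[0,6,7] = [6,7] − [0,7] + [0,6].
This gives a 24×16 integer matrix of rank 15; reducing to Smith normal form yields diagonal entries (1,1,1,1,1,1,1,1,1,1,1,1,1,1,1).

Reading off H_k = ker ∂_k / im ∂_{k+1}:

  H_1: rank ker ∂_1 − rank ∂_2 = (24 − 7) − 15 = 2, and the invariant factors of ∂_2 are all 1, so H_1 ≅ Z^2.

H_1 ≅ Z^2.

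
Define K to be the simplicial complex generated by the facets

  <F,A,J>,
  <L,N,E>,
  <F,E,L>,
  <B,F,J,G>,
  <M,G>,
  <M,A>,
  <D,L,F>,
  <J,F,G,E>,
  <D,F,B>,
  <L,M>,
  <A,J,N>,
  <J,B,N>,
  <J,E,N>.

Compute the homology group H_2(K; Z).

Take the total order A < B < D < E < F < G < J < L < M < N on the vertex set. Then K (dimension 3) consists of the simplices:

  0-simplices (10): A, B, D, E, F, G, J, L, M, N
  1-simplices (24): AF, AJ, AM, AN, BD, BF, BG, BJ, BN, DF, DL, EF, EG, EJ, EL, EN, FG, FJ, FL, GJ, GM, JN, LM, LN
  2-simplices (15): AFJ, AJN, BDF, BFG, BFJ, BGJ, BJN, DFL, EFG, EFJ, EFL, EGJ, EJN, ELN, FGJ
  3-simplices (2): BFGJ, EFGJ

giving chain groups C_0 ≅ Z^10, C_1 ≅ Z^24, C_2 ≅ Z^15, C_3 ≅ Z^2.

Boundary ∂_1: C_1 → C_0 maps an edge to its endpoints' difference, ∂[p,q] = q − p. For instance
  ∂GJ = J − G.
The 10×24 boundary matrix has rank 9 and Smith normal form diag(1,1,1,1,1,1,1,1,1).

∂_2: C_2 → C_1 sends each 2-simplex [p,q,r] to [q,r] − [p,r] + [p,q]. For instance
  ∂ELN = LN − EN + EL,
  ∂BFJ = FJ − BJ + BF.
This gives a 24×15 integer matrix of rank 13; reducing to Smith normal form yields diagonal entries (1,1,1,1,1,1,1,1,1,1,1,1,1).

∂_3: C_3 → C_2 sends each 3-simplex σ to the alternating sum Σ_i (−1)^i (σ with its i-th vertex removed). For instance
  ∂BFGJ = FGJ − BGJ + BFJ − BFG,
  ∂EFGJ = FGJ − EGJ + EFJ − EFG.
This gives a 15×2 integer matrix of rank 2; reducing to Smith normal form yields diagonal entries (1,1).

From H_k ≅ ker(∂_k) / im(∂_{k+1}) we obtain:

  H_2: rank ker ∂_2 − rank ∂_3 = (15 − 13) − 2 = 0, and the invariant factors of ∂_3 are all 1, so H_2 ≅ 0.

H_2 = 0.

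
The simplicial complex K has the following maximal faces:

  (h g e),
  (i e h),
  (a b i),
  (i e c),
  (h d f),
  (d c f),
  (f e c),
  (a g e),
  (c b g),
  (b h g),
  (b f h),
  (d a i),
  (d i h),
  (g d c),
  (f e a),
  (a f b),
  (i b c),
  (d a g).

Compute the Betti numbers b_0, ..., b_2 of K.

b_0 = 1, b_1 = 2, b_2 = 1.

Order the vertices as a < b < c < d < e < f < g < h < i. Listing each simplex with vertices in this order, K has dimension 2 with simplices:

  0-simplices (9): a, b, c, d, e, f, g, h, i
  1-simplices (27): ab, ad, ae, af, ag, ai, bc, bf, bg, bh, bi, cd, ce, cf, cg, ci, df, dg, dh, di, ef, eg, eh, ei, fh, gh, hi
  2-simplices (18): abf, abi, adg, adi, aef, aeg, bcg, bci, bfh, bgh, cdf, cdg, cef, cei, dfh, dhi, egh, ehi

Hence C_0 ≅ Z^9, C_1 ≅ Z^27, C_2 ≅ Z^18.

The boundary map ∂_1: C_1 → C_0 is given by ∂[p,q] = [q] − [p].
The 9×27 boundary matrix has rank 8 and Smith normal form diag(1,1,1,1,1,1,1,1).

Boundary ∂_2: C_2 → C_1 maps a triangle to the signed sum of its edges. For instance
  ∂abf = bf − af + ab,
  ∂ehi = hi − ei + eh.
The resulting 27×18 matrix has rank 17, and its Smith normal form has invariant factors (1,1,1,1,1,1,1,1,1,1,1,1,1,1,1,1,1).

From H_k ≅ ker(∂_k) / im(∂_{k+1}) we obtain:

  H_0: rank C_0 − rank ∂_1 = 9 − 8 = 1, and the invariant factors of ∂_1 are all 1, so H_0 = Z.
  H_1: rank ker ∂_1 − rank ∂_2 = (27 − 8) − 17 = 2, and the invariant factors of ∂_2 are all 1, so H_1 = Z^2.
  H_2: rank ker ∂_2 − rank ∂_3 = (18 − 17) − 0 = 1, and there is no ∂_3, so H_2 = Z.

As a check, the Euler characteristic is 9 − 27 + 18 = 0, which agrees with 1 − 2 + 1 = 0.
(K is a triangulation of the torus T^2.)

Hence the Betti numbers are b_0 = 1, b_1 = 2, b_2 = 1.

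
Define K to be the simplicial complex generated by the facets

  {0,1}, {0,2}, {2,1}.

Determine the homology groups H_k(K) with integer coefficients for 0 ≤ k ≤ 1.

H_0 = Z,  H_1 = Z.

K has 3 vertices, 3 edges.
rank ∂_0 = 0, rank ∂_1 = 2 ⇒ b_0 = 3 − 0 − 2 = 1; all invariant factors of ∂_1 are 1 so no torsion. So H_0 ≅ Z.
rank ∂_1 = 2, rank ∂_2 = 0 ⇒ b_1 = 3 − 2 − 0 = 1. So H_1 ≅ Z.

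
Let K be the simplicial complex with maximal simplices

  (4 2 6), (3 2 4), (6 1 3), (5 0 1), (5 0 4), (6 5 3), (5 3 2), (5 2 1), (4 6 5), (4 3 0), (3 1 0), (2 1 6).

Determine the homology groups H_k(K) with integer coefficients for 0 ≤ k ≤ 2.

H_0 = Z,  H_1 = Z/2,  H_2 = 0.

We work with the vertex ordering 0 < 1 < 2 < 3 < 4 < 5 < 6. The simplices of K, each written with vertices in increasing order, are:

  0-simplices (7): [0], [1], [2], [3], [4], [5], [6]
  1-simplices (18): [0,1], [0,3], [0,4], [0,5], [1,2], [1,3], [1,5], [1,6], [2,3], [2,4], [2,5], [2,6], [3,4], [3,5], [3,6], [4,5], [4,6], [5,6]
  2-simplices (12): [0,1,3], [0,1,5], [0,3,4], [0,4,5], [1,2,5], [1,2,6], [1,3,6], [2,3,4], [2,3,5], [2,4,6], [3,5,6], [4,5,6]

giving chain groups C_0 ≅ Z^7, C_1 ≅ Z^18, C_2 ≅ Z^12.

∂_1: C_1 → C_0 maps an edge to its endpoints' difference, ∂[p,q] = q − p. For instance
  ∂[4,6] = [6] − [4].
The resulting 7×18 matrix has rank 6, and its Smith normal form has invariant factors (1,1,1,1,1,1).

Boundary ∂_2: C_2 → C_1 maps a triangle to the signed sum of its edges. For instance
  ∂[0,1,3] = [1,3] − [0,3] + [0,1],
  ∂[1,2,5] = [2,5] − [1,5] + [1,2].
As a 18×12 matrix over Z this has rank 12, with invariant factors (1,1,1,1,1,1,1,1,1,1,1,2).

From H_k ≅ ker(∂_k) / im(∂_{k+1}) we obtain:

  H_0: rank C_0 − rank ∂_1 = 7 − 6 = 1, and the invariant factors of ∂_1 are all 1, so H_0 = Z.
  H_1: rank ker ∂_1 − rank ∂_2 = (18 − 6) − 12 = 0, and ∂_2 has invariant factor 2 > 1, so H_1 = Z/2.
  H_2: rank ker ∂_2 − rank ∂_3 = (12 − 12) − 0 = 0, and there is no ∂_3, so H_2 = 0.

As a check, the Euler characteristic is 7 − 18 + 12 = 1, which agrees with 1 − 0 + 0 = 1.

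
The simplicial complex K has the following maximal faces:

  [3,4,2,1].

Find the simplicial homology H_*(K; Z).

H_0 = Z,  H_1 = 0,  H_2 = 0,  H_3 = 0.

Fix the vertex order 1 < 2 < 3 < 4 and write every simplex with vertices in increasing order. Then dim K = 3 and the simplices of K are:

  0-simplices (4): [1], [2], [3], [4]
  1-simplices (6): [1,2], [1,3], [1,4], [2,3], [2,4], [3,4]
  2-simplices (4): [1,2,3], [1,2,4], [1,3,4], [2,3,4]
  3-simplices (1): [1,2,3,4]

Hence C_0 ≅ Z^4, C_1 ≅ Z^6, C_2 ≅ Z^4, C_3 ≅ Z^1.

∂_1: C_1 → C_0 is given by ∂[p,q] = [q] − [p]. For instance
  ∂[2,3] = [3] − [2].
This gives a 4×6 integer matrix of rank 3; reducing to Smith normal form yields diagonal entries (1,1,1).

∂_2: C_2 → C_1 acts by ∂[p,q,r] = [q,r] − [p,r] + [p,q]. For instance
  ∂[1,2,3] = [2,3] − [1,3] + [1,2],
  ∂[2,3,4] = [3,4] − [2,4] + [2,3].
The 6×4 boundary matrix has rank 3 and Smith normal form diag(1,1,1).

∂_3: C_3 → C_2 sends each 3-simplex σ to the alternating sum Σ_i (−1)^i (σ with its i-th vertex removed). For instance
  ∂[1,2,3,4] = [2,3,4] − [1,3,4] + [1,2,4] − [1,2,3].
The resulting 4×1 matrix has rank 1, and its Smith normal form has invariant factors (1).

Reading off H_k = ker ∂_k / im ∂_{k+1}:

  H_0: rank C_0 − rank ∂_1 = 4 − 3 = 1, and the invariant factors of ∂_1 are all 1, so H_0 ≅ Z.
  H_1: rank ker ∂_1 − rank ∂_2 = (6 − 3) − 3 = 0, and the invariant factors of ∂_2 are all 1, so H_1 ≅ 0.
  H_2: rank ker ∂_2 − rank ∂_3 = (4 − 3) − 1 = 0, and the invariant factors of ∂_3 are all 1, so H_2 ≅ 0.
  H_3: rank ker ∂_3 − rank ∂_4 = (1 − 1) − 0 = 0, and there is no ∂_4, so H_3 ≅ 0.

As a check, the Euler characteristic is 4 − 6 + 4 − 1 = 1, which agrees with 1 − 0 + 0 − 0 = 1.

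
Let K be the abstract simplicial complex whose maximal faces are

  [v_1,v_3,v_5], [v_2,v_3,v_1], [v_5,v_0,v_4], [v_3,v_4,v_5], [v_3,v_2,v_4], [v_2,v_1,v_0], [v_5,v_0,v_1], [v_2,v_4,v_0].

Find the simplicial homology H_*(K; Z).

We work with the vertex ordering v_0 < v_1 < v_2 < v_3 < v_4 < v_5. The simplices of K, each written with vertices in increasing order, are:

  0-simplices (6): [v_0], [v_1], [v_2], [v_3], [v_4], [v_5]
  1-simplices (12): [v_0,v_1], [v_0,v_2], [v_0,v_4], [v_0,v_5], [v_1,v_2], [v_1,v_3], [v_1,v_5], [v_2,v_3], [v_2,v_4], [v_3,v_4], [v_3,v_5], [v_4,v_5]
  2-simplices (8): [v_0,v_1,v_2], [v_0,v_1,v_5], [v_0,v_2,v_4], [v_0,v_4,v_5], [v_1,v_2,v_3], [v_1,v_3,v_5], [v_2,v_3,v_4], [v_3,v_4,v_5]

so the chain groups are C_0 ≅ Z^6, C_1 ≅ Z^12, C_2 ≅ Z^8.

∂_1: C_1 → C_0 sends each edge [p,q] (with p < q) to q − p. For instance
  ∂[v_1,v_5] = [v_5] − [v_1].
The resulting 6×12 matrix has rank 5, and its Smith normal form has invariant factors (1,1,1,1,1).

∂_2: C_2 → C_1 maps a triangle to the signed sum of its edges. For instance
  ∂[v_0,v_2,v_4] = [v_2,v_4] − [v_0,v_4] + [v_0,v_2],
  ∂[v_1,v_3,v_5] = [v_3,v_5] − [v_1,v_5] + [v_1,v_3].
As a 12×8 matrix over Z this has rank 7, with invariant factors (1,1,1,1,1,1,1).

From H_k ≅ ker(∂_k) / im(∂_{k+1}) we obtain:

  H_0: rank C_0 − rank ∂_1 = 6 − 5 = 1, and the invariant factors of ∂_1 are all 1, so H_0 = Z.
  H_1: rank ker ∂_1 − rank ∂_2 = (12 − 5) − 7 = 0, and the invariant factors of ∂_2 are all 1, so H_1 = 0.
  H_2: rank ker ∂_2 − rank ∂_3 = (8 − 7) − 0 = 1, and there is no ∂_3, so H_2 = Z.

H_0 = Z,  H_1 = 0,  H_2 = Z.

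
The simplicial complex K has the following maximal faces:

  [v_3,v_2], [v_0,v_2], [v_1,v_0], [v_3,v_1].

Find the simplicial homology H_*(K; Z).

We work with the vertex ordering v_0 < v_1 < v_2 < v_3. The simplices of K, each written with vertices in increasing order, are:

  0-simplices (4): [v_0], [v_1], [v_2], [v_3]
  1-simplices (4): [v_0,v_1], [v_0,v_2], [v_1,v_3], [v_2,v_3]

giving chain groups C_0 ≅ Z^4, C_1 ≅ Z^4.

The boundary map ∂_1: C_1 → C_0 is given by ∂[p,q] = [q] − [p]. For instance
  ∂[v_0,v_1] = [v_1] − [v_0].
The resulting 4×4 matrix has rank 3, and its Smith normal form has invariant factors (1,1,1).

From H_k ≅ ker(∂_k) / im(∂_{k+1}) we obtain:

  H_0: rank C_0 − rank ∂_1 = 4 − 3 = 1, and the invariant factors of ∂_1 are all 1, so H_0 ≅ Z.
  H_1: rank ker ∂_1 − rank ∂_2 = (4 − 3) − 0 = 1, and there is no ∂_2, so H_1 ≅ Z.

(K is a triangulation of the circle S^1.)

H_0 ≅ Z,  H_1 ≅ Z.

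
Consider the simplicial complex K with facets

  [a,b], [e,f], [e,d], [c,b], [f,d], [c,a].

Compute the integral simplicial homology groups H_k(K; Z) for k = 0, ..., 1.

H_0 ≅ Z^2,  H_1 ≅ Z^2.

K has 6 vertices, 6 edges.
rank ∂_0 = 0, rank ∂_1 = 4 ⇒ b_0 = 6 − 0 − 4 = 2; all invariant factors of ∂_1 are 1 so no torsion. So H_0 ≅ Z^2.
rank ∂_1 = 4, rank ∂_2 = 0 ⇒ b_1 = 6 − 4 − 0 = 2. So H_1 ≅ Z^2.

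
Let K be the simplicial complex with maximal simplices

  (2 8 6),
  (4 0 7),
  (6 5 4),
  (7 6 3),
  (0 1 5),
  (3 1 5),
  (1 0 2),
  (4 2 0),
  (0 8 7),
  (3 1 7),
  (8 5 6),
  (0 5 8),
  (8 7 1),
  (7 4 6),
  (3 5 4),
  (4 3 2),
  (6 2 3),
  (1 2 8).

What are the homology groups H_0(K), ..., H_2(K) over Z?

We work with the vertex ordering 0 < 1 < 2 < 3 < 4 < 5 < 6 < 7 < 8. The simplices of K, each written with vertices in increasing order, are:

  0-simplices (9): [0], [1], [2], [3], [4], [5], [6], [7], [8]
  1-simplices (27): (27 of them)
  2-simplices (18): [0,1,2], [0,1,5], [0,2,4], [0,4,7], [0,5,8], [0,7,8], [1,2,8], [1,3,5], [1,3,7], [1,7,8], [2,3,4], [2,3,6], [2,6,8], [3,4,5], [3,6,7], [4,5,6], [4,6,7], [5,6,8]

giving chain groups C_0 ≅ Z^9, C_1 ≅ Z^27, C_2 ≅ Z^18.

The boundary map ∂_1: C_1 → C_0 sends each edge [p,q] (with p < q) to q − p. For instance
  ∂[6,7] = [7] − [6].
The 9×27 boundary matrix has rank 8 and Smith normal form diag(1,1,1,1,1,1,1,1).

Boundary ∂_2: C_2 → C_1 maps a triangle to the signed sum of its edges. For instance
  ∂[3,4,5] = [4,5] − [3,5] + [3,4],
  ∂[1,2,8] = [2,8] − [1,8] + [1,2].
The resulting 27×18 matrix has rank 18, and its Smith normal form has invariant factors (1,1,1,1,1,1,1,1,1,1,1,1,1,1,1,1,1,2).

Reading off H_k = ker ∂_k / im ∂_{k+1}:

  H_0: rank C_0 − rank ∂_1 = 9 − 8 = 1, and the invariant factors of ∂_1 are all 1, so H_0 = Z.
  H_1: rank ker ∂_1 − rank ∂_2 = (27 − 8) − 18 = 1, and ∂_2 has invariant factor 2 > 1, so H_1 = Z ⊕ Z_2.
  H_2: rank ker ∂_2 − rank ∂_3 = (18 − 18) − 0 = 0, and there is no ∂_3, so H_2 = 0.

As a check, the Euler characteristic is 9 − 27 + 18 = 0, which agrees with 1 − 1 + 0 = 0.

H_0 = Z,  H_1 = Z ⊕ Z_2,  H_2 = 0.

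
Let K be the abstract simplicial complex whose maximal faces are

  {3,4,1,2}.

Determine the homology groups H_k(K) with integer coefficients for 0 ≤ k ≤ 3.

We work with the vertex ordering 1 < 2 < 3 < 4. The simplices of K, each written with vertices in increasing order, are:

  0-simplices (4): [1], [2], [3], [4]
  1-simplices (6): [1,2], [1,3], [1,4], [2,3], [2,4], [3,4]
  2-simplices (4): [1,2,3], [1,2,4], [1,3,4], [2,3,4]
  3-simplices (1): [1,2,3,4]

giving chain groups C_0 ≅ Z^4, C_1 ≅ Z^6, C_2 ≅ Z^4, C_3 ≅ Z^1.

The boundary map ∂_1: C_1 → C_0 is given by ∂[p,q] = [q] − [p]. For instance
  ∂[2,4] = [4] − [2].
The 4×6 boundary matrix has rank 3 and Smith normal form diag(1,1,1).

The boundary map ∂_2: C_2 → C_1 sends each 2-simplex [p,q,r] to [q,r] − [p,r] + [p,q]. For instance
  ∂[2,3,4] = [3,4] − [2,4] + [2,3],
  ∂[1,2,4] = [2,4] − [1,4] + [1,2].
As a 6×4 matrix over Z this has rank 3, with invariant factors (1,1,1).

∂_3: C_3 → C_2 sends each 3-simplex σ to the alternating sum Σ_i (−1)^i (σ with its i-th vertex removed). For instance
  ∂[1,2,3,4] = [2,3,4] − [1,3,4] + [1,2,4] − [1,2,3].
As a 4×1 matrix over Z this has rank 1, with invariant factors (1).

Now H_k = ker ∂_k / im ∂_{k+1}, so:

  H_0: rank C_0 − rank ∂_1 = 4 − 3 = 1, and the invariant factors of ∂_1 are all 1, so H_0 ≅ Z.
  H_1: rank ker ∂_1 − rank ∂_2 = (6 − 3) − 3 = 0, and the invariant factors of ∂_2 are all 1, so H_1 ≅ 0.
  H_2: rank ker ∂_2 − rank ∂_3 = (4 − 3) − 1 = 0, and the invariant factors of ∂_3 are all 1, so H_2 ≅ 0.
  H_3: rank ker ∂_3 − rank ∂_4 = (1 − 1) − 0 = 0, and there is no ∂_4, so H_3 ≅ 0.

As a check, the Euler characteristic is 4 − 6 + 4 − 1 = 1, which agrees with 1 − 0 + 0 − 0 = 1.
(K is a triangulation of the 3-simplex.)

H_0 ≅ Z,  H_1 = 0,  H_2 = 0,  H_3 = 0.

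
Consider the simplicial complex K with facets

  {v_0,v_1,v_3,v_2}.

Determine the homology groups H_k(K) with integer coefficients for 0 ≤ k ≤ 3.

H_0 = Z,  H_1 = 0,  H_2 = 0,  H_3 = 0.

K has 4 vertices, 6 edges, 4 triangles, 1 3-simplex.
rank ∂_0 = 0, rank ∂_1 = 3 ⇒ b_0 = 4 − 0 − 3 = 1; all invariant factors of ∂_1 are 1 so no torsion. So H_0 = Z.
rank ∂_1 = 3, rank ∂_2 = 3 ⇒ b_1 = 6 − 3 − 3 = 0; all invariant factors of ∂_2 are 1 so no torsion. So H_1 = 0.
rank ∂_2 = 3, rank ∂_3 = 1 ⇒ b_2 = 4 − 3 − 1 = 0; all invariant factors of ∂_3 are 1 so no torsion. So H_2 = 0.
rank ∂_3 = 1, rank ∂_4 = 0 ⇒ b_3 = 1 − 1 − 0 = 0. So H_3 = 0.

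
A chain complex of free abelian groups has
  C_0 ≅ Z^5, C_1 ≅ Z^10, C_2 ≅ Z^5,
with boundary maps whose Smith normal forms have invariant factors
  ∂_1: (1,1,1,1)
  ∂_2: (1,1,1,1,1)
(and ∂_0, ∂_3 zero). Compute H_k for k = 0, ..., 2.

H_0: b_0 = 5 − 0 − 4 = 1; torsion from ∂_1 factors > 1: none. So H_0 ≅ Z.
H_1: b_1 = 10 − 4 − 5 = 1; torsion from ∂_2 factors > 1: none. So H_1 ≅ Z.
H_2: b_2 = 5 − 5 − 0 = 0; torsion from ∂_3 factors > 1: none. So H_2 ≅ 0.

H_0 ≅ Z,  H_1 ≅ Z,  H_2 = 0.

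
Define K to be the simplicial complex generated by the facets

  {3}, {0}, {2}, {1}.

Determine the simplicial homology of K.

Take the total order 0 < 1 < 2 < 3 on the vertex set. Then K (dimension 0) consists of the simplices:

  0-simplices (4): [0], [1], [2], [3]

Hence C_0 ≅ Z^4.

Now H_k = ker ∂_k / im ∂_{k+1}, so:

  H_0: rank C_0 − rank ∂_1 = 4 − 0 = 4, and there is no ∂_1, so H_0 = Z^4.

H_0 = Z^4.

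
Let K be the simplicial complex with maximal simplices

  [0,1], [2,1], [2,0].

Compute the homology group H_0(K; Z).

Take the total order 0 < 1 < 2 on the vertex set. Then K (dimension 1) consists of the simplices:

  0-simplices (3): [0], [1], [2]
  1-simplices (3): [0,1], [0,2], [1,2]

giving chain groups C_0 ≅ Z^3, C_1 ≅ Z^3.

∂_1: C_1 → C_0 is given by ∂[p,q] = [q] − [p]. For instance
  ∂[1,2] = [2] − [1].
This gives a 3×3 integer matrix of rank 2; reducing to Smith normal form yields diagonal entries (1,1).

Now H_k = ker ∂_k / im ∂_{k+1}, so:

  H_0: rank C_0 − rank ∂_1 = 3 − 2 = 1, and the invariant factors of ∂_1 are all 1, so H_0 = Z.

H_0 ≅ Z.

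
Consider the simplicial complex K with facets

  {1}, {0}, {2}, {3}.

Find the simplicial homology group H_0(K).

H_0 ≅ Z^4.

Order the vertices as 0 < 1 < 2 < 3. Listing each simplex with vertices in this order, K has dimension 0 with simplices:

  0-simplices (4): [0], [1], [2], [3]

so the chain groups are C_0 ≅ Z^4.

From H_k ≅ ker(∂_k) / im(∂_{k+1}) we obtain:

  H_0: rank C_0 − rank ∂_1 = 4 − 0 = 4, and there is no ∂_1, so H_0 ≅ Z^4.

(K is a triangulation of a set of 4 points.)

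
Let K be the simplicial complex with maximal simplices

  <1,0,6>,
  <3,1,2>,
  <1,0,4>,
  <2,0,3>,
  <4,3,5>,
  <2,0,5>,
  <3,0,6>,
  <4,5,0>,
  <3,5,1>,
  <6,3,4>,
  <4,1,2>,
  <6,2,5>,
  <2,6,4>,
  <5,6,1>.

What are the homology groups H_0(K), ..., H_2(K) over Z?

We work with the vertex ordering 0 < 1 < 2 < 3 < 4 < 5 < 6. The simplices of K, each written with vertices in increasing order, are:

  0-simplices (7): [0], [1], [2], [3], [4], [5], [6]
  1-simplices (21): [0,1], [0,2], [0,3], [0,4], [0,5], [0,6], [1,2], [1,3], [1,4], [1,5], [1,6], [2,3], [2,4], [2,5], [2,6], [3,4], [3,5], [3,6], [4,5], [4,6], [5,6]
  2-simplices (14): [0,1,4], [0,1,6], [0,2,3], [0,2,5], [0,3,6], [0,4,5], [1,2,3], [1,2,4], [1,3,5], [1,5,6], [2,4,6], [2,5,6], [3,4,5], [3,4,6]

Hence C_0 ≅ Z^7, C_1 ≅ Z^21, C_2 ≅ Z^14.

∂_1: C_1 → C_0 is given by ∂[p,q] = [q] − [p]. For instance
  ∂[1,6] = [6] − [1].
This gives a 7×21 integer matrix of rank 6; reducing to Smith normal form yields diagonal entries (1,1,1,1,1,1).

The boundary map ∂_2: C_2 → C_1 acts by ∂[p,q,r] = [q,r] − [p,r] + [p,q]. For instance
  ∂[1,2,4] = [2,4] − [1,4] + [1,2],
  ∂[0,4,5] = [4,5] − [0,5] + [0,4].
The resulting 21×14 matrix has rank 13, and its Smith normal form has invariant factors (1,1,1,1,1,1,1,1,1,1,1,1,1).

Reading off H_k = ker ∂_k / im ∂_{k+1}:

  H_0: rank C_0 − rank ∂_1 = 7 − 6 = 1, and the invariant factors of ∂_1 are all 1, so H_0 ≅ Z.
  H_1: rank ker ∂_1 − rank ∂_2 = (21 − 6) − 13 = 2, and the invariant factors of ∂_2 are all 1, so H_1 ≅ Z^2.
  H_2: rank ker ∂_2 − rank ∂_3 = (14 − 13) − 0 = 1, and there is no ∂_3, so H_2 ≅ Z.

As a check, the Euler characteristic is 7 − 21 + 14 = 0, which agrees with 1 − 2 + 1 = 0.
(K is a triangulation of the torus T^2.)

H_0 ≅ Z,  H_1 ≅ Z^2,  H_2 ≅ Z.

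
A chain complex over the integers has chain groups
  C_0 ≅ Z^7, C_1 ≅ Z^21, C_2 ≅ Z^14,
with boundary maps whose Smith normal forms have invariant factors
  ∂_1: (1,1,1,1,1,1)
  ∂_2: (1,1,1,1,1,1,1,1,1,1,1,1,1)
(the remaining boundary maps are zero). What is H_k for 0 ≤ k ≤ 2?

H_0 ≅ Z,  H_1 ≅ Z^2,  H_2 ≅ Z.

H_0: b_0 = 7 − 0 − 6 = 1; torsion from ∂_1 factors > 1: none. So H_0 ≅ Z.
H_1: b_1 = 21 − 6 − 13 = 2; torsion from ∂_2 factors > 1: none. So H_1 ≅ Z^2.
H_2: b_2 = 14 − 13 − 0 = 1; torsion from ∂_3 factors > 1: none. So H_2 ≅ Z.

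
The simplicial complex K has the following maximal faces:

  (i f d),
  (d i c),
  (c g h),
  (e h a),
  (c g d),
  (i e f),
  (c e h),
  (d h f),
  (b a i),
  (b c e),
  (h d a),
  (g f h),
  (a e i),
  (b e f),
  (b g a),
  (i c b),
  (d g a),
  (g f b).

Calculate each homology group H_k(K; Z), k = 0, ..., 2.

H_0 = Z,  H_1 = Z ⊕ Z/2,  H_2 = 0.

Fix the vertex order a < b < c < d < e < f < g < h < i and write every simplex with vertices in increasing order. Then dim K = 2 and the simplices of K are:

  0-simplices (9): a, b, c, d, e, f, g, h, i
  1-simplices (27): ab, ad, ae, ag, ah, ai, bc, be, bf, bg, bi, cd, ce, cg, ch, ci, df, dg, dh, di, ef, eh, ei, fg, fh, fi, gh
  2-simplices (18): abg, abi, adg, adh, aeh, aei, bce, bci, bef, bfg, cdg, cdi, ceh, cgh, dfh, dfi, efi, fgh

so the chain groups are C_0 ≅ Z^9, C_1 ≅ Z^27, C_2 ≅ Z^18.

Boundary ∂_1: C_1 → C_0 sends each edge [p,q] (with p < q) to q − p.
The 9×27 boundary matrix has rank 8 and Smith normal form diag(1,1,1,1,1,1,1,1).

∂_2: C_2 → C_1 sends each 2-simplex [p,q,r] to [q,r] − [p,r] + [p,q]. For instance
  ∂bfg = fg − bg + bf,
  ∂aei = ei − ai + ae.
As a 27×18 matrix over Z this has rank 18, with invariant factors (1,1,1,1,1,1,1,1,1,1,1,1,1,1,1,1,1,2).

Now H_k = ker ∂_k / im ∂_{k+1}, so:

  H_0: rank C_0 − rank ∂_1 = 9 − 8 = 1, and the invariant factors of ∂_1 are all 1, so H_0 ≅ Z.
  H_1: rank ker ∂_1 − rank ∂_2 = (27 − 8) − 18 = 1, and ∂_2 has invariant factor 2 > 1, so H_1 ≅ Z ⊕ Z/2.
  H_2: rank ker ∂_2 − rank ∂_3 = (18 − 18) − 0 = 0, and there is no ∂_3, so H_2 ≅ 0.

(K is a triangulation of the Klein bottle.)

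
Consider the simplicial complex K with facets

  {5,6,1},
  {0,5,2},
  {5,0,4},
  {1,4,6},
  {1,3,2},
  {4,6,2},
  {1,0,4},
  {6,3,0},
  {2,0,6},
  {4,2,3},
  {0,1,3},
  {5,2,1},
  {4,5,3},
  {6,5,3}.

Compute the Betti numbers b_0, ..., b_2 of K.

b_0 = 1, b_1 = 2, b_2 = 1.

We work with the vertex ordering 0 < 1 < 2 < 3 < 4 < 5 < 6. The simplices of K, each written with vertices in increasing order, are:

  0-simplices (7): [0], [1], [2], [3], [4], [5], [6]
  1-simplices (21): [0,1], [0,2], [0,3], [0,4], [0,5], [0,6], [1,2], [1,3], [1,4], [1,5], [1,6], [2,3], [2,4], [2,5], [2,6], [3,4], [3,5], [3,6], [4,5], [4,6], [5,6]
  2-simplices (14): [0,1,3], [0,1,4], [0,2,5], [0,2,6], [0,3,6], [0,4,5], [1,2,3], [1,2,5], [1,4,6], [1,5,6], [2,3,4], [2,4,6], [3,4,5], [3,5,6]

giving chain groups C_0 ≅ Z^7, C_1 ≅ Z^21, C_2 ≅ Z^14.

Boundary ∂_1: C_1 → C_0 maps an edge to its endpoints' difference, ∂[p,q] = q − p.
As a 7×21 matrix over Z this has rank 6, with invariant factors (1,1,1,1,1,1).

∂_2: C_2 → C_1 acts by ∂[p,q,r] = [q,r] − [p,r] + [p,q]. For instance
  ∂[0,1,4] = [1,4] − [0,4] + [0,1],
  ∂[0,3,6] = [3,6] − [0,6] + [0,3].
This gives a 21×14 integer matrix of rank 13; reducing to Smith normal form yields diagonal entries (1,1,1,1,1,1,1,1,1,1,1,1,1).

From H_k ≅ ker(∂_k) / im(∂_{k+1}) we obtain:

  H_0: rank C_0 − rank ∂_1 = 7 − 6 = 1, and the invariant factors of ∂_1 are all 1, so H_0 ≅ Z.
  H_1: rank ker ∂_1 − rank ∂_2 = (21 − 6) − 13 = 2, and the invariant factors of ∂_2 are all 1, so H_1 ≅ Z^2.
  H_2: rank ker ∂_2 − rank ∂_3 = (14 − 13) − 0 = 1, and there is no ∂_3, so H_2 ≅ Z.

Hence the Betti numbers are b_0 = 1, b_1 = 2, b_2 = 1.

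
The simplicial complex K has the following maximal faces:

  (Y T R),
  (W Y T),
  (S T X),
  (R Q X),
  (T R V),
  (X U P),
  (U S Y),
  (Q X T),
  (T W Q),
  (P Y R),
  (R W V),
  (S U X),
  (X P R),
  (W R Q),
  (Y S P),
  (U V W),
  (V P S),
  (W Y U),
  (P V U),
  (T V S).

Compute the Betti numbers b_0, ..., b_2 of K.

Fix the vertex order P < Q < R < S < T < U < V < W < X < Y and write every simplex with vertices in increasing order. Then dim K = 2 and the simplices of K are:

  0-simplices (10): P, Q, R, S, T, U, V, W, X, Y
  1-simplices (30): PR, PS, PU, PV, PX, PY, QR, QT, QW, QX, RT, RV, RW, RX, RY, ST, SU, SV, SX, SY, TV, TW, TX, TY, UV, UW, UX, UY, VW, WY
  2-simplices (20): PRX, PRY, PSV, PSY, PUV, PUX, QRW, QRX, QTW, QTX, RTV, RTY, RVW, STV, STX, SUX, SUY, TWY, UVW, UWY

Hence C_0 ≅ Z^10, C_1 ≅ Z^30, C_2 ≅ Z^20.

The boundary map ∂_1: C_1 → C_0 sends each edge [p,q] (with p < q) to q − p.
As a 10×30 matrix over Z this has rank 9, with invariant factors (1,1,1,1,1,1,1,1,1).

The boundary map ∂_2: C_2 → C_1 maps a triangle to the signed sum of its edges. For instance
  ∂PRY = RY − PY + PR,
  ∂PUX = UX − PX + PU.
The 30×20 boundary matrix has rank 20 and Smith normal form diag(1,1,1,1,1,1,1,1,1,1,1,1,1,1,1,1,1,1,1,2).

From H_k ≅ ker(∂_k) / im(∂_{k+1}) we obtain:

  H_0: rank C_0 − rank ∂_1 = 10 − 9 = 1, and the invariant factors of ∂_1 are all 1, so H_0 ≅ Z.
  H_1: rank ker ∂_1 − rank ∂_2 = (30 − 9) − 20 = 1, and ∂_2 has invariant factor 2 > 1, so H_1 ≅ Z ⊕ Z/2.
  H_2: rank ker ∂_2 − rank ∂_3 = (20 − 20) − 0 = 0, and there is no ∂_3, so H_2 ≅ 0.

As a check, the Euler characteristic is 10 − 30 + 20 = 0, which agrees with 1 − 1 + 0 = 0.

Hence the Betti numbers are b_0 = 1, b_1 = 1, b_2 = 0.

b_0 = 1, b_1 = 1, b_2 = 0.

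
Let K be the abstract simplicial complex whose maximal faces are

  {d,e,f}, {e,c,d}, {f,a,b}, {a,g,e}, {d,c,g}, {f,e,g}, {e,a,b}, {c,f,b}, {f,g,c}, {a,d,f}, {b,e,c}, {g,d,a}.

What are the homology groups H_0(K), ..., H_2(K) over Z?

Fix the vertex order a < b < c < d < e < f < g and write every simplex with vertices in increasing order. Then dim K = 2 and the simplices of K are:

  0-simplices (7): a, b, c, d, e, f, g
  1-simplices (18): ab, ad, ae, af, ag, bc, be, bf, cd, ce, cf, cg, de, df, dg, ef, eg, fg
  2-simplices (12): abe, abf, adf, adg, aeg, bce, bcf, cde, cdg, cfg, def, efg

so the chain groups are C_0 ≅ Z^7, C_1 ≅ Z^18, C_2 ≅ Z^12.

Boundary ∂_1: C_1 → C_0 sends each edge [p,q] (with p < q) to q − p. For instance
  ∂be = e − b.
This gives a 7×18 integer matrix of rank 6; reducing to Smith normal form yields diagonal entries (1,1,1,1,1,1).

Boundary ∂_2: C_2 → C_1 sends each 2-simplex [p,q,r] to [q,r] − [p,r] + [p,q]. For instance
  ∂abf = bf − af + ab,
  ∂bcf = cf − bf + bc.
The resulting 18×12 matrix has rank 12, and its Smith normal form has invariant factors (1,1,1,1,1,1,1,1,1,1,1,2).

Now H_k = ker ∂_k / im ∂_{k+1}, so:

  H_0: rank C_0 − rank ∂_1 = 7 − 6 = 1, and the invariant factors of ∂_1 are all 1, so H_0 ≅ Z.
  H_1: rank ker ∂_1 − rank ∂_2 = (18 − 6) − 12 = 0, and ∂_2 has invariant factor 2 > 1, so H_1 ≅ Z/2Z.
  H_2: rank ker ∂_2 − rank ∂_3 = (12 − 12) − 0 = 0, and there is no ∂_3, so H_2 ≅ 0.

(K is a triangulation of the real projective plane RP^2.)

H_0 = Z,  H_1 = Z/2Z,  H_2 = 0.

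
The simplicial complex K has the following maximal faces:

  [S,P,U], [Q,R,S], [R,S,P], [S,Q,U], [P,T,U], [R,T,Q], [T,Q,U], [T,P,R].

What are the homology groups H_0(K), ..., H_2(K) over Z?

Order the vertices as P < Q < R < S < T < U. Listing each simplex with vertices in this order, K has dimension 2 with simplices:

  0-simplices (6): P, Q, R, S, T, U
  1-simplices (12): PR, PS, PT, PU, QR, QS, QT, QU, RS, RT, SU, TU
  2-simplices (8): PRS, PRT, PSU, PTU, QRS, QRT, QSU, QTU

giving chain groups C_0 ≅ Z^6, C_1 ≅ Z^12, C_2 ≅ Z^8.

Boundary ∂_1: C_1 → C_0 maps an edge to its endpoints' difference, ∂[p,q] = q − p. For instance
  ∂QT = T − Q.
The 6×12 boundary matrix has rank 5 and Smith normal form diag(1,1,1,1,1).

The boundary map ∂_2: C_2 → C_1 acts by ∂[p,q,r] = [q,r] − [p,r] + [p,q]. For instance
  ∂QSU = SU − QU + QS,
  ∂PSU = SU − PU + PS.
This gives a 12×8 integer matrix of rank 7; reducing to Smith normal form yields diagonal entries (1,1,1,1,1,1,1).

Reading off H_k = ker ∂_k / im ∂_{k+1}:

  H_0: rank C_0 − rank ∂_1 = 6 − 5 = 1, and the invariant factors of ∂_1 are all 1, so H_0 = Z.
  H_1: rank ker ∂_1 − rank ∂_2 = (12 − 5) − 7 = 0, and the invariant factors of ∂_2 are all 1, so H_1 = 0.
  H_2: rank ker ∂_2 − rank ∂_3 = (8 − 7) − 0 = 1, and there is no ∂_3, so H_2 = Z.

As a check, the Euler characteristic is 6 − 12 + 8 = 2, which agrees with 1 − 0 + 1 = 2.

H_0 = Z,  H_1 = 0,  H_2 = Z.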